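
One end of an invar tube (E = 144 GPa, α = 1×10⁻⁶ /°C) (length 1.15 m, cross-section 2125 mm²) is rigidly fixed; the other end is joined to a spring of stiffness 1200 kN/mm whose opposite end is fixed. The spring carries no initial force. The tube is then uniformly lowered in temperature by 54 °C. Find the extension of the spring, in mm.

δ ≈ 0.0113 mm

Free thermal contraction: δ_free = αΔT L = 1×10⁻⁶ × 54 × 1150 = 0.0621 mm.
With a force P in the spring, the elastic change of the tube is PL/(AE) and that of the spring is P/k; compatibility requires their sum to equal δ_free.
So P = δ_free / [L/(AE) + 1/k] = 0.0621 / [ 1150/(2125×144×10³) + 1/(1200×10³) ].
P = 0.0621 / 4.592×10⁻⁶ = 13520 N.
Spring extension = P/k = 13520/(1200×10³) = 0.01127 mm.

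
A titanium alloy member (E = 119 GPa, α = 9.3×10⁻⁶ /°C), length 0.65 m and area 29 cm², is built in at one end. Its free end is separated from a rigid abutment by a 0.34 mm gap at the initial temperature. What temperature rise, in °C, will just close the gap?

Contact occurs when the free expansion equals the gap: αΔT L = 0.34 mm.
So ΔT = g/(αL) = 0.34/(9.3×10⁻⁶ × 650) = 56.24 °C.

ΔT ≈ 56.2 °C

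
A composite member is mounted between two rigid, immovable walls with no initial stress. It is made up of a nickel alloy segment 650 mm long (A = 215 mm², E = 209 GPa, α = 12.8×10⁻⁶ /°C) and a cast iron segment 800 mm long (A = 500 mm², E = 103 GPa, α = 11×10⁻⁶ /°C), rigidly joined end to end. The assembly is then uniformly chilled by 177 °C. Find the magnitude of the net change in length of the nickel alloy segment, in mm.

|ΔL| ≈ 0.0115 mm

Free thermal contraction of the whole bar: Σ αᵢΔT Lᵢ = 12.8×10⁻⁶×177×650 + 11×10⁻⁶×177×800 = 3.03 mm.
The rigid supports impose zero overall length change; the single axial force P common to all segments must satisfy P Σ Lᵢ/(AᵢEᵢ) = δ_free.
Σ Lᵢ/(AᵢEᵢ) = 650/(215×209×10³) + 800/(500×103×10³) = 3×10⁻⁵ mm/N.
So P = 3.03 / 3×10⁻⁵ = 101 kN, tensile.
For the nickel alloy segment, free thermal change = 12.8×10⁻⁶×177×650 = 1.473 mm and elastic change from P = 101000×650/(215×209×10³) = 1.461 mm; these oppose, so the net change is 0.0115 mm (segment shortens).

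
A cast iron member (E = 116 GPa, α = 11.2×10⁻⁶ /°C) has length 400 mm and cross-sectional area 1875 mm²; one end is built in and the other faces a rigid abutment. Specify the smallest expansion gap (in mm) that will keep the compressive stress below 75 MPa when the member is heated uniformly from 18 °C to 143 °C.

g ≈ 0.301 mm

Free expansion if unrestrained: δ_free = αΔT L = 11.2×10⁻⁶ × 125 × 400 = 0.56 mm.
At the allowable stress the elastic shortening the wall may impose is σL/E = 75 × 400 / (116×10³) = 0.2586 mm.
The gap must absorb the remainder: g_min = 0.56 − 0.2586 = 0.3014 mm.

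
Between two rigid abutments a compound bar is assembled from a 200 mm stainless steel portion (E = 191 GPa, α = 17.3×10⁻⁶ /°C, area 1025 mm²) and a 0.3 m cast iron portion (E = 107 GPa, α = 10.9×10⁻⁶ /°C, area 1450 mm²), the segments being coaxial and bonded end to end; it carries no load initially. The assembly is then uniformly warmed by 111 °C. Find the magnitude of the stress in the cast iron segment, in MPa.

If the supports were absent, the total length change would be Σ αᵢΔT Lᵢ = 17.3×10⁻⁶×111×200 + 10.9×10⁻⁶×111×300 = 0.747 mm.
The walls prevent any net length change, so an axial force P (same in every segment) develops. Compatibility: P · Σ Lᵢ/(AᵢEᵢ) = δ_free.
The series flexibility is Σ Lᵢ/(AᵢEᵢ) = 200/(1025×191×10³) + 300/(1450×107×10³) = 2.955×10⁻⁶ mm/N.
So P = 0.747 / 2.955×10⁻⁶ = 252.8 kN, compressive.
σ_{cast iron} = P / A = 252800 / 1450 = 174.3 MPa.

σ ≈ 174 MPa (compressive)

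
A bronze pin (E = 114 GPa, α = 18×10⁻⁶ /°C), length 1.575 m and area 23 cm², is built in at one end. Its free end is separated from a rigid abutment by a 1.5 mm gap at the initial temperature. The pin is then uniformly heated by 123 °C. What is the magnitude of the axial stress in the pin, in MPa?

σ ≈ 144 MPa (compressive)

Free thermal elongation = αΔT L = 18×10⁻⁶ × 123 × 1575 = 3.487 mm.
The gap closes (δ_free > 1.5 mm) and the wall then resists a further 3.487 − 1.5 = 1.987 mm of expansion.
Compatibility: PL/(AE) = 1.987 mm, so σ = P/A = E × (1.987/1575) = 143.8 MPa.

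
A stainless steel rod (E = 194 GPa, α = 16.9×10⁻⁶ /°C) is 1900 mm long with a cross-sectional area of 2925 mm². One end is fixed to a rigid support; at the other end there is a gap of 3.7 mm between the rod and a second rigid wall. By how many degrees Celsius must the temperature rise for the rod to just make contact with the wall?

ΔT ≈ 115 °C

The gap closes when αΔT L = 3.7 mm, since the rod is still unstressed at that instant.
ΔT = 3.7 / (16.9×10⁻⁶ × 1900) = 115.2 °C.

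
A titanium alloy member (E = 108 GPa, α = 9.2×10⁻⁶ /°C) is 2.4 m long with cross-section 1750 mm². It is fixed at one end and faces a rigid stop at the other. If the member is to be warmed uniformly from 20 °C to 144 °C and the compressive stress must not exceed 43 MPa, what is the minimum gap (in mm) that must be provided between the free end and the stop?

Free expansion if unrestrained: δ_free = αΔT L = 9.2×10⁻⁶ × 124 × 2400 = 2.738 mm.
A stress of 43 MPa corresponds to the wall pushing the member back by σL/E = 43×2400/(108×10³) = 0.9556 mm.
The gap must absorb the remainder: g_min = 2.738 − 0.9556 = 1.782 mm.

g ≈ 1.78 mm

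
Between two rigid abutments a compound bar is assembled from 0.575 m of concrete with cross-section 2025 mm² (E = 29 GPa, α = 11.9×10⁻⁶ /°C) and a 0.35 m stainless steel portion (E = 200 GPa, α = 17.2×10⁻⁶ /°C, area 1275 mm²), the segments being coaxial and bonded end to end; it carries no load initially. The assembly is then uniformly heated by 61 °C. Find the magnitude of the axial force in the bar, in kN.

With the walls removed the bar would change length by δ_free = Σ αᵢΔT Lᵢ = 11.9×10⁻⁶×61×575 + 17.2×10⁻⁶×61×350 = 0.7846 mm.
The rigid supports impose zero overall length change; the single axial force P common to all segments must satisfy P Σ Lᵢ/(AᵢEᵢ) = δ_free.
Σ Lᵢ/(AᵢEᵢ) = 575/(2025×29×10³) + 350/(1275×200×10³) = 1.116×10⁻⁵ mm/N.
So P = 0.7846 / 1.116×10⁻⁵ = 70.28 kN, compressive.

P ≈ 70.3 kN (compressive)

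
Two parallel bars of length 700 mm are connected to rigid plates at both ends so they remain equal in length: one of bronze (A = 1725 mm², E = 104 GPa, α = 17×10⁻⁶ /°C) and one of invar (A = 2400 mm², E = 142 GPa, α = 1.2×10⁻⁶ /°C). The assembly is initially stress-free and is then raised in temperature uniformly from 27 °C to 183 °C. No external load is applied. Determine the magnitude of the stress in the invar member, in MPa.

σ ≈ 121 MPa (tensile)

Equilibrium of a rigid end plate with no external load gives equal and opposite internal forces ±P in the two members. Since α_{bronze} > α_{invar}, heating drives the bronze into compression and the invar into tension.
Compatibility of the two members (thermal + elastic change equal): (α₁ − α₂)ΔT = P·[1/(A₁E₁) + 1/(A₂E₂)].
|α₁ − α₂|·ΔT = 15.8×10⁻⁶ × 156 = 0.002465.
1/(A₁E₁) + 1/(A₂E₂) = 1/(1725×104×10³) + 1/(2400×142×10³) = 8.508×10⁻⁹ N⁻¹.
So P = 0.002465 / 8.508×10⁻⁹ = 289.7 kN.
σ_{invar} = P/A₂ = 289700/2400 = 120.7 MPa, tensile.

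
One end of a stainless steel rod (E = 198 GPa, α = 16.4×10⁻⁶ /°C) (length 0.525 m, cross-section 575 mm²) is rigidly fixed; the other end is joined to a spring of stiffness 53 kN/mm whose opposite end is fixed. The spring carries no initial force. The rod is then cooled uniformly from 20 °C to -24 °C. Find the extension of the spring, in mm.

The unrestrained thermal change is αΔT L = 16.4×10⁻⁶ × 44 × 525 = 0.3788 mm.
Let P be the tensile force in the spring. The rod extends elastically by PL/(AE) and the spring stretches by P/k; together these equal δ_free.
So P = δ_free / [L/(AE) + 1/k] = 0.3788 / [ 525/(575×198×10³) + 1/(53×10³) ].
P = 0.3788 / 2.348×10⁻⁵ = 16140 N.
Spring extension = P/k = 16140/(53×10³) = 0.3044 mm.

δ ≈ 0.304 mm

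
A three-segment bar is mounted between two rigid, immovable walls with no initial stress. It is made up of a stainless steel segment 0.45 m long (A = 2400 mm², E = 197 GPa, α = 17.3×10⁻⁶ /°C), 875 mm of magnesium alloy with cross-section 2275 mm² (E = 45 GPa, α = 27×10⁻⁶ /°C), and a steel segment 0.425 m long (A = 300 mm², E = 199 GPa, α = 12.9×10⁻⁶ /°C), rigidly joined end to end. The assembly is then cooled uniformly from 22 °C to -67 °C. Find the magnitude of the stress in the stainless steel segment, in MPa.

Free thermal contraction of the whole bar: Σ αᵢΔT Lᵢ = 17.3×10⁻⁶×89×450 + 27×10⁻⁶×89×875 + 12.9×10⁻⁶×89×425 = 3.283 mm.
The rigid supports impose zero overall length change; the single axial force P common to all segments must satisfy P Σ Lᵢ/(AᵢEᵢ) = δ_free.
Σ Lᵢ/(AᵢEᵢ) = 450/(2400×197×10³) + 875/(2275×45×10³) + 425/(300×199×10³) = 1.662×10⁻⁵ mm/N.
Hence P = δ_free / Σ(L/AE) = 3.283/1.662×10⁻⁵ = 197.6 kN (tensile).
σ_{stainless steel} = P / A = 197600 / 2400 = 82.33 MPa.

σ ≈ 82.3 MPa (tensile)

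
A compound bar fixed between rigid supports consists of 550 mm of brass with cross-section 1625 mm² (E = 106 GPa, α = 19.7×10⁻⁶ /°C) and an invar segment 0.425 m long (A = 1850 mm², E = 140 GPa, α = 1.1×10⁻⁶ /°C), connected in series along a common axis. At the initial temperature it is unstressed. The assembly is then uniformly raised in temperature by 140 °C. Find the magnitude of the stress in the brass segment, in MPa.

With the walls removed the bar would change length by δ_free = Σ αᵢΔT Lᵢ = 19.7×10⁻⁶×140×550 + 1.1×10⁻⁶×140×425 = 1.582 mm.
Since the ends are fixed, an axial force P builds up, equal in every segment, with P · Σ Lᵢ/(AᵢEᵢ) = δ_free.
Σ Lᵢ/(AᵢEᵢ) = 550/(1625×106×10³) + 425/(1850×140×10³) = 4.834×10⁻⁶ mm/N.
So P = 1.582 / 4.834×10⁻⁶ = 327.3 kN, compressive.
σ_{brass} = P / A = 327300 / 1625 = 201.4 MPa.

σ ≈ 201 MPa (compressive)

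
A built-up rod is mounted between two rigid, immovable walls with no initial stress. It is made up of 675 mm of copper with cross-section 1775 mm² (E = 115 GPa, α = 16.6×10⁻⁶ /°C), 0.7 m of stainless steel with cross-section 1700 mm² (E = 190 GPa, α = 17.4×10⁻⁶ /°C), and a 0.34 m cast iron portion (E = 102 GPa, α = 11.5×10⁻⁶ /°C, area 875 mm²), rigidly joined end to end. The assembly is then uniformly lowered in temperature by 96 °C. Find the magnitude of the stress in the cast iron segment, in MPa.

If the supports were absent, the total length change would be Σ αᵢΔT Lᵢ = 16.6×10⁻⁶×96×675 + 17.4×10⁻⁶×96×700 + 11.5×10⁻⁶×96×340 = 2.62 mm.
Since the ends are fixed, an axial force P builds up, equal in every segment, with P · Σ Lᵢ/(AᵢEᵢ) = δ_free.
Σ Lᵢ/(AᵢEᵢ) = 675/(1775×115×10³) + 700/(1700×190×10³) + 340/(875×102×10³) = 9.284×10⁻⁶ mm/N.
Hence P = δ_free / Σ(L/AE) = 2.62/9.284×10⁻⁶ = 282.3 kN (tensile).
σ_{cast iron} = P / A = 282300 / 875 = 322.6 MPa.

σ ≈ 323 MPa (tensile)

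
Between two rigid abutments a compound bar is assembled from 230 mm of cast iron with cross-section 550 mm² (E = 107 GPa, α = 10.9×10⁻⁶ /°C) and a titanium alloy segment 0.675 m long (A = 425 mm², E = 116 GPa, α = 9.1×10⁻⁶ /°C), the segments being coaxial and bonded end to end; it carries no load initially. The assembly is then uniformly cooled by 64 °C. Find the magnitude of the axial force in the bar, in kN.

P ≈ 31.5 kN (tensile)

With the walls removed the bar would change length by δ_free = Σ αᵢΔT Lᵢ = 10.9×10⁻⁶×64×230 + 9.1×10⁻⁶×64×675 = 0.5536 mm.
Since the ends are fixed, an axial force P builds up, equal in every segment, with P · Σ Lᵢ/(AᵢEᵢ) = δ_free.
Σ Lᵢ/(AᵢEᵢ) = 230/(550×107×10³) + 675/(425×116×10³) = 1.76×10⁻⁵ mm/N.
Hence P = δ_free / Σ(L/AE) = 0.5536/1.76×10⁻⁵ = 31.45 kN (tensile).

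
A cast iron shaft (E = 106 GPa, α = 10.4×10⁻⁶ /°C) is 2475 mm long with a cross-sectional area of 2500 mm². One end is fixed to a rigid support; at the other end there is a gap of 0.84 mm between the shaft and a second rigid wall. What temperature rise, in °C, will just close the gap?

Contact occurs when the free expansion equals the gap: αΔT L = 0.84 mm.
ΔT = 0.84 / (10.4×10⁻⁶ × 2475) = 32.63 °C.

ΔT ≈ 32.6 °C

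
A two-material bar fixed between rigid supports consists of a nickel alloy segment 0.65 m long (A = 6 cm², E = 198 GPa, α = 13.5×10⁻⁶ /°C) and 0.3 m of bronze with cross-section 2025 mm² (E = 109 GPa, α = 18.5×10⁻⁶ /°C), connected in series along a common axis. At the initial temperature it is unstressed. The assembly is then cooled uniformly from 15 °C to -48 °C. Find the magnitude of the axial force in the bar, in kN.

P ≈ 132 kN (tensile)

Free thermal contraction of the whole bar: Σ αᵢΔT Lᵢ = 13.5×10⁻⁶×63×650 + 18.5×10⁻⁶×63×300 = 0.9025 mm.
Since the ends are fixed, an axial force P builds up, equal in every segment, with P · Σ Lᵢ/(AᵢEᵢ) = δ_free.
Σ Lᵢ/(AᵢEᵢ) = 650/(600×198×10³) + 300/(2025×109×10³) = 6.831×10⁻⁶ mm/N.
Hence P = δ_free / Σ(L/AE) = 0.9025/6.831×10⁻⁶ = 132.1 kN (tensile).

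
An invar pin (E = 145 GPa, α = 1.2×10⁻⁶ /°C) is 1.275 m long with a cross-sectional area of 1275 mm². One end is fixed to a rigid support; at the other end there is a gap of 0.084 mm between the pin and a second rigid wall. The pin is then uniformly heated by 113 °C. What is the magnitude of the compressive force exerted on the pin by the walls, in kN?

P ≈ 12.9 kN

Free thermal elongation = αΔT L = 1.2×10⁻⁶ × 113 × 1275 = 0.1729 mm.
This exceeds the 0.084 mm gap, so the wall pushes back. The portion of expansion that must be recovered elastically is δ_free − gap = 0.1729 − 0.084 = 0.08889 mm.
Compatibility: PL/(AE) = 0.08889 mm, so σ = P/A = E × (0.08889/1275) = 10.11 MPa.
Force on the wall = σA = 10.11 × 1275 mm² = 12.89 kN.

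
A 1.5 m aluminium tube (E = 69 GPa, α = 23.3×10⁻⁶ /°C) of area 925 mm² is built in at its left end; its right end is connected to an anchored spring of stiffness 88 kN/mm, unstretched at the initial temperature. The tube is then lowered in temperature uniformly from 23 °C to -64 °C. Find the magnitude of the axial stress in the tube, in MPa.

σ ≈ 94.3 MPa (tensile)

The unrestrained thermal change is αΔT L = 23.3×10⁻⁶ × 87 × 1500 = 3.041 mm.
With a force P in the spring, the elastic change of the tube is PL/(AE) and that of the spring is P/k; compatibility requires their sum to equal δ_free.
So P = δ_free / [L/(AE) + 1/k] = 3.041 / [ 1500/(925×69×10³) + 1/(88×10³) ].
P = 3.041 / 3.487×10⁻⁵ = 87210 N.
σ = P/A = 87210/925 = 94.28 MPa.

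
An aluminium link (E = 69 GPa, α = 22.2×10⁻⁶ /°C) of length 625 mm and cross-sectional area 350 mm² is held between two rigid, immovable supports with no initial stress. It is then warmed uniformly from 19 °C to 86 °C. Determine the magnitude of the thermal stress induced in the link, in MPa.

With length fixed, the mechanical strain must cancel the thermal strain αΔT = 22.2×10⁻⁶ × 67 = 1487.4×10⁻⁶.
σ = EαΔT = 69×10³ × 22.2×10⁻⁶ × 67 = 102.6 MPa (compressive; the link is trying to expand).

σ ≈ 103 MPa (compressive)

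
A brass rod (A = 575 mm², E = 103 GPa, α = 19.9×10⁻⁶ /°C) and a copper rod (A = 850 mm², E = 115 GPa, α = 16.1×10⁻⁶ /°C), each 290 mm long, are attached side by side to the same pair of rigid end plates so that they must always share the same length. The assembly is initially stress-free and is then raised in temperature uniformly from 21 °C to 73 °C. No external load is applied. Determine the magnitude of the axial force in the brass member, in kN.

Both members must finish at the same length. With the larger α, the brass tends to over-expand; the plates restrain it, putting the brass in compression and the copper in tension. With no external load the two internal forces are equal and opposite, magnitude P.
Compatibility of the two members (thermal + elastic change equal): (α₁ − α₂)ΔT = P·[1/(A₁E₁) + 1/(A₂E₂)].
|α₁ − α₂|·ΔT = 3.8×10⁻⁶ × 52 = 0.0001976.
1/(A₁E₁) + 1/(A₂E₂) = 1/(575×103×10³) + 1/(850×115×10³) = 2.711×10⁻⁸ N⁻¹.
So P = 0.0001976 / 2.711×10⁻⁸ = 7.287 kN.

P ≈ 7.29 kN (compressive in the brass)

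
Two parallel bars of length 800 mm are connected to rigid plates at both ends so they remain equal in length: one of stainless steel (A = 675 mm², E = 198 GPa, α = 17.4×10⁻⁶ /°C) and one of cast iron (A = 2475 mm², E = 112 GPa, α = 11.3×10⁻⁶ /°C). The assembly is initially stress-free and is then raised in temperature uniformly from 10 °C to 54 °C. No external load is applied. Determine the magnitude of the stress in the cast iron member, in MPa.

Both members must finish at the same length. With the larger α, the stainless steel tends to over-expand; the plates restrain it, putting the stainless steel in compression and the cast iron in tension. With no external load the two internal forces are equal and opposite, magnitude P.
Compatibility of the two members (thermal + elastic change equal): (α₁ − α₂)ΔT = P·[1/(A₁E₁) + 1/(A₂E₂)].
|α₁ − α₂|·ΔT = 6.1×10⁻⁶ × 44 = 0.0002684.
1/(A₁E₁) + 1/(A₂E₂) = 1/(675×198×10³) + 1/(2475×112×10³) = 1.109×10⁻⁸ N⁻¹.
So P = 0.0002684 / 1.109×10⁻⁸ = 24.2 kN.
σ_{cast iron} = P/A₂ = 24200/2475 = 9.779 MPa, tensile.

σ ≈ 9.78 MPa (tensile)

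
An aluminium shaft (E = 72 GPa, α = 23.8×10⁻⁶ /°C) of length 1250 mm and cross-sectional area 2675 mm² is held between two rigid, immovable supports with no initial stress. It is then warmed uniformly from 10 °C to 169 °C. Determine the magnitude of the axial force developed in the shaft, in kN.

With zero net strain, σ = E·αΔT = 72 GPa × 23.8×10⁻⁶ × 159 = 272.5 MPa.
P = AEαΔT = 2675 × 72×10³ × 23.8×10⁻⁶ × 159 = 728.8 kN (compressive).

P ≈ 729 kN (compressive)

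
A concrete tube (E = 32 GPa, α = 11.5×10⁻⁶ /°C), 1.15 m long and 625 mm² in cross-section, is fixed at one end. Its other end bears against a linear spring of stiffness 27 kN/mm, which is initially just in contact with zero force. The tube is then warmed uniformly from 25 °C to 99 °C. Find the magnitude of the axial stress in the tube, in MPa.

σ ≈ 16.6 MPa (compressive)

The unrestrained thermal change is αΔT L = 11.5×10⁻⁶ × 74 × 1150 = 0.9787 mm.
Let P be the compressive force at the spring. The tube shortens elastically by PL/(AE) and the spring compresses by P/k; together these equal δ_free.
P [ L/(AE) + 1/k ] = δ_free → P [ 1150/(625×32×10³) + 1/(27×10³) ] = 0.9787.
P = 0.9787 / 9.454×10⁻⁵ = 10350 N.
σ = P/A = 10350/625 = 16.56 MPa.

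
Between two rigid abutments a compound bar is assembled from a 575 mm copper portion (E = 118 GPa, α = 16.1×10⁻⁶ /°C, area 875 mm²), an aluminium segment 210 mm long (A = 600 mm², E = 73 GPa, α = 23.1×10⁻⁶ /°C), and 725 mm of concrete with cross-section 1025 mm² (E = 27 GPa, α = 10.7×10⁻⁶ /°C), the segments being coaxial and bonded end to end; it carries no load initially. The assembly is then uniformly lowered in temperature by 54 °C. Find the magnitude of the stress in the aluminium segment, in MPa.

σ ≈ 53.8 MPa (tensile)

If the supports were absent, the total length change would be Σ αᵢΔT Lᵢ = 16.1×10⁻⁶×54×575 + 23.1×10⁻⁶×54×210 + 10.7×10⁻⁶×54×725 = 1.181 mm.
Since the ends are fixed, an axial force P builds up, equal in every segment, with P · Σ Lᵢ/(AᵢEᵢ) = δ_free.
The series flexibility is Σ Lᵢ/(AᵢEᵢ) = 575/(875×118×10³) + 210/(600×73×10³) + 725/(1025×27×10³) = 3.656×10⁻⁵ mm/N.
P = 1.181 / 3.656×10⁻⁵ = 32300 N = 32.3 kN, tensile.
σ_{aluminium} = P / A = 32300 / 600 = 53.83 MPa.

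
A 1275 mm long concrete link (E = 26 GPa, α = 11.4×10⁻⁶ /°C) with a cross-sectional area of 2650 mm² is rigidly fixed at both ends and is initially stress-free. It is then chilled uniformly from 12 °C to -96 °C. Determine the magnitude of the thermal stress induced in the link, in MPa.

σ ≈ 32 MPa (tensile)

With length fixed, the mechanical strain must cancel the thermal strain αΔT = 11.4×10⁻⁶ × 108 = 1231.2×10⁻⁶.
The stress required to suppress this strain is σ = Eε = 26×10³ × 1231.2×10⁻⁶ = 32.01 MPa, tensile since the link is trying to contract.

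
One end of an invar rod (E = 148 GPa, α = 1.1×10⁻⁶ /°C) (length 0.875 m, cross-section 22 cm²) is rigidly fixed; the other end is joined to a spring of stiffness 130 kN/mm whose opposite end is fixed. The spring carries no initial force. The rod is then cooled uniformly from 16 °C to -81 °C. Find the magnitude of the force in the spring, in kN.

P ≈ 8.99 kN

Free thermal contraction: δ_free = αΔT L = 1.1×10⁻⁶ × 97 × 875 = 0.09336 mm.
Let P be the tensile force in the spring. The rod extends elastically by PL/(AE) and the spring stretches by P/k; together these equal δ_free.
So P = δ_free / [L/(AE) + 1/k] = 0.09336 / [ 875/(2200×148×10³) + 1/(130×10³) ].
P = 0.09336 / 1.038×10⁻⁵ = 8995 N.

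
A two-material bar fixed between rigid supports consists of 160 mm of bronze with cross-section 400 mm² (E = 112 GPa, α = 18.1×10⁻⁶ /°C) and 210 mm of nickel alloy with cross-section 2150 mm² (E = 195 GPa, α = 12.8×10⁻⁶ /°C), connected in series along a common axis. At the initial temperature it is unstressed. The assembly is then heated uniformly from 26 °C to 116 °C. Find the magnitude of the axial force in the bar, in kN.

If the supports were absent, the total length change would be Σ αᵢΔT Lᵢ = 18.1×10⁻⁶×90×160 + 12.8×10⁻⁶×90×210 = 0.5026 mm.
The walls prevent any net length change, so an axial force P (same in every segment) develops. Compatibility: P · Σ Lᵢ/(AᵢEᵢ) = δ_free.
The series flexibility is Σ Lᵢ/(AᵢEᵢ) = 160/(400×112×10³) + 210/(2150×195×10³) = 4.072×10⁻⁶ mm/N.
Hence P = δ_free / Σ(L/AE) = 0.5026/4.072×10⁻⁶ = 123.4 kN (compressive).

P ≈ 123 kN (compressive)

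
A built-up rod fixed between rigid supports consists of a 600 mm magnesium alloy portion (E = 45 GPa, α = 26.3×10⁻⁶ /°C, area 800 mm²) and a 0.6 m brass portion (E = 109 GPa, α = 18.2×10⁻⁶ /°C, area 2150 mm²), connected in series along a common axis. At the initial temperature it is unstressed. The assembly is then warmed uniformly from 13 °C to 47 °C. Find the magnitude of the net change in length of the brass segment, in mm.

With the walls removed the bar would change length by δ_free = Σ αᵢΔT Lᵢ = 26.3×10⁻⁶×34×600 + 18.2×10⁻⁶×34×600 = 0.9078 mm.
The rigid supports impose zero overall length change; the single axial force P common to all segments must satisfy P Σ Lᵢ/(AᵢEᵢ) = δ_free.
Σ Lᵢ/(AᵢEᵢ) = 600/(800×45×10³) + 600/(2150×109×10³) = 1.923×10⁻⁵ mm/N.
P = 0.9078 / 1.923×10⁻⁵ = 47220 N = 47.22 kN, compressive.
For the brass segment, free thermal change = 18.2×10⁻⁶×34×600 = 0.3713 mm and elastic change from P = 47220×600/(2150×109×10³) = 0.1209 mm; these oppose, so the net change is 0.25 mm (segment lengthens).

|ΔL| ≈ 0.25 mm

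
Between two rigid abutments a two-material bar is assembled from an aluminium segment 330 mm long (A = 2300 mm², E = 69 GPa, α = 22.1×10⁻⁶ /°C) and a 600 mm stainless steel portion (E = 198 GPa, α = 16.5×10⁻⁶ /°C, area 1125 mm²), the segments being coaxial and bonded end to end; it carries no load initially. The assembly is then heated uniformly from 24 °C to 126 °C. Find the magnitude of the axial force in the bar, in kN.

P ≈ 367 kN (compressive)

If the supports were absent, the total length change would be Σ αᵢΔT Lᵢ = 22.1×10⁻⁶×102×330 + 16.5×10⁻⁶×102×600 = 1.754 mm.
The rigid supports impose zero overall length change; the single axial force P common to all segments must satisfy P Σ Lᵢ/(AᵢEᵢ) = δ_free.
Σ Lᵢ/(AᵢEᵢ) = 330/(2300×69×10³) + 600/(1125×198×10³) = 4.773×10⁻⁶ mm/N.
Hence P = δ_free / Σ(L/AE) = 1.754/4.773×10⁻⁶ = 367.4 kN (compressive).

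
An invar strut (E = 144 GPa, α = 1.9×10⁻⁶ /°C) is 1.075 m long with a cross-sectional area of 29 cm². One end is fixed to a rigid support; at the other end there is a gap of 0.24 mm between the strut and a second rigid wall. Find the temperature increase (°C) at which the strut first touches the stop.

ΔT ≈ 118 °C

The gap closes when αΔT L = 0.24 mm, since the strut is still unstressed at that instant.
So ΔT = g/(αL) = 0.24/(1.9×10⁻⁶ × 1075) = 117.5 °C.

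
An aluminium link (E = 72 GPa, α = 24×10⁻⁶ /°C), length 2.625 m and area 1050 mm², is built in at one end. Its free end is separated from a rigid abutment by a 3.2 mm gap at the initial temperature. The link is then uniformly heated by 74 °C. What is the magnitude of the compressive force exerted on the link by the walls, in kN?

If the wall were absent the link would grow by αΔT L = 24×10⁻⁶ × 74 × 2625 = 4.662 mm.
This exceeds the 3.2 mm gap, so the wall pushes back. The portion of expansion that must be recovered elastically is δ_free − gap = 4.662 − 3.2 = 1.462 mm.
Compatibility: PL/(AE) = 1.462 mm, so σ = P/A = E × (1.462/2625) = 40.1 MPa.
P = σA = 40.1 × 1050 = 42.11 kN.

P ≈ 42.1 kN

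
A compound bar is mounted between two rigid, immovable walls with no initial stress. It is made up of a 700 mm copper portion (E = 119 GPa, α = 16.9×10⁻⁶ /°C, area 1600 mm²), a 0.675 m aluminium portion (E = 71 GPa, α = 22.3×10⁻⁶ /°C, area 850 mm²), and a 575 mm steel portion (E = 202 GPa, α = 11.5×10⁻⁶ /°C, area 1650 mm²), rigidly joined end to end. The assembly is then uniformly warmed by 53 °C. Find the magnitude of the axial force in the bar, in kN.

With the walls removed the bar would change length by δ_free = Σ αᵢΔT Lᵢ = 16.9×10⁻⁶×53×700 + 22.3×10⁻⁶×53×675 + 11.5×10⁻⁶×53×575 = 1.775 mm.
Since the ends are fixed, an axial force P builds up, equal in every segment, with P · Σ Lᵢ/(AᵢEᵢ) = δ_free.
The series flexibility is Σ Lᵢ/(AᵢEᵢ) = 700/(1600×119×10³) + 675/(850×71×10³) + 575/(1650×202×10³) = 1.659×10⁻⁵ mm/N.
So P = 1.775 / 1.659×10⁻⁵ = 107 kN, compressive.

P ≈ 107 kN (compressive)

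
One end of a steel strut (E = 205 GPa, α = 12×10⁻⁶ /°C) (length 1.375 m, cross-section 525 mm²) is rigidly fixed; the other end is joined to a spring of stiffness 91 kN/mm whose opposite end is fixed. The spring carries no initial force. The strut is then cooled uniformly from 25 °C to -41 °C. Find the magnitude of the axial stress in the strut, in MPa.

σ ≈ 87.3 MPa (tensile)

If the spring were absent the strut would shorten by αΔT L = 12×10⁻⁶ × 66 × 1375 = 1.089 mm.
Let P be the tensile force in the spring. The strut extends elastically by PL/(AE) and the spring stretches by P/k; together these equal δ_free.
P [ L/(AE) + 1/k ] = δ_free → P [ 1375/(525×205×10³) + 1/(91×10³) ] = 1.089.
P = 1.089 / 2.376×10⁻⁵ = 45820 N.
σ = P/A = 45820/525 = 87.28 MPa.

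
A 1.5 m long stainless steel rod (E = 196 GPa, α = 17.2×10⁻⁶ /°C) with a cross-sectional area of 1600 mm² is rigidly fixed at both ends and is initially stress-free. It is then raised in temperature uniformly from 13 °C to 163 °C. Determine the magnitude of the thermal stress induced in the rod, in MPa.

σ ≈ 506 MPa (compressive)

With length fixed, the mechanical strain must cancel the thermal strain αΔT = 17.2×10⁻⁶ × 150 = 2580×10⁻⁶.
The stress required to suppress this strain is σ = Eε = 196×10³ × 2580×10⁻⁶ = 505.7 MPa, compressive since the rod is trying to expand.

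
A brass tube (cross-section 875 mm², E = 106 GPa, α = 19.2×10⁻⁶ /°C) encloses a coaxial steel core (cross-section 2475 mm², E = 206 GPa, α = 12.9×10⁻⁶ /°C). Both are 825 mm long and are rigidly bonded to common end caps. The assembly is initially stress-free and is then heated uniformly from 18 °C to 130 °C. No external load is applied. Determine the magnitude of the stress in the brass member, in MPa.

σ ≈ 63.3 MPa (compressive)

Equilibrium of a rigid end plate with no external load gives equal and opposite internal forces ±P in the two members. Since α_{brass} > α_{steel}, heating drives the brass into compression and the steel into tension.
Setting the final lengths equal and cancelling L: (α₁ − α₂)ΔT = P/(A₁E₁) + P/(A₂E₂).
|α₁ − α₂|·ΔT = 6.3×10⁻⁶ × 112 = 0.0007056.
1/(A₁E₁) + 1/(A₂E₂) = 1/(875×106×10³) + 1/(2475×206×10³) = 1.274×10⁻⁸ N⁻¹.
P = 0.0007056 / 1.274×10⁻⁸ = 55370 N = 55.37 kN.
σ_{brass} = P/A₁ = 55370/875 = 63.28 MPa, compressive.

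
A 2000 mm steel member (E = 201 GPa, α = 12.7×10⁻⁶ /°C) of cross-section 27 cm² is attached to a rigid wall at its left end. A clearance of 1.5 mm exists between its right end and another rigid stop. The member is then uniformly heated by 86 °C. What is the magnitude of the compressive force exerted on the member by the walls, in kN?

P ≈ 186 kN

Unrestrained expansion: δ_free = αΔT L = 12.7×10⁻⁶ × 86 × 2000 = 2.184 mm.
This exceeds the 1.5 mm gap, so the wall pushes back. The portion of expansion that must be recovered elastically is δ_free − gap = 2.184 − 1.5 = 0.6844 mm.
So σ = E(δ_free − g)/L = 201×10³ × 0.6844/2000 = 68.78 MPa.
Force on the wall = σA = 68.78 × 2700 mm² = 185.7 kN.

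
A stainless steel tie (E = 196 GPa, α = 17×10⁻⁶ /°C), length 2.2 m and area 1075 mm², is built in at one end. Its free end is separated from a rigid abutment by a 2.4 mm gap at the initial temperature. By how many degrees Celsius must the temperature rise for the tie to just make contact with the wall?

ΔT ≈ 64.2 °C

Contact occurs when the free expansion equals the gap: αΔT L = 2.4 mm.
ΔT = 2.4 / (17×10⁻⁶ × 2200) = 64.17 °C.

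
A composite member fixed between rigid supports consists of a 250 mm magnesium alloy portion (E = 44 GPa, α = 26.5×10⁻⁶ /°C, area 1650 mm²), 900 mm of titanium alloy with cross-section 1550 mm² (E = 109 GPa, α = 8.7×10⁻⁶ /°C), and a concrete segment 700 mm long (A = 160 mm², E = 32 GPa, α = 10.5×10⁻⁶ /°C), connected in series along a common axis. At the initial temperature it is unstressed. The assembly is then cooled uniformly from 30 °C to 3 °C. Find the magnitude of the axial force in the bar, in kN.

If the supports were absent, the total length change would be Σ αᵢΔT Lᵢ = 26.5×10⁻⁶×27×250 + 8.7×10⁻⁶×27×900 + 10.5×10⁻⁶×27×700 = 0.5887 mm.
Since the ends are fixed, an axial force P builds up, equal in every segment, with P · Σ Lᵢ/(AᵢEᵢ) = δ_free.
The series flexibility is Σ Lᵢ/(AᵢEᵢ) = 250/(1650×44×10³) + 900/(1550×109×10³) + 700/(160×32×10³) = 0.0001455 mm/N.
P = 0.5887 / 0.0001455 = 4047 N = 4.047 kN, tensile.

P ≈ 4.05 kN (tensile)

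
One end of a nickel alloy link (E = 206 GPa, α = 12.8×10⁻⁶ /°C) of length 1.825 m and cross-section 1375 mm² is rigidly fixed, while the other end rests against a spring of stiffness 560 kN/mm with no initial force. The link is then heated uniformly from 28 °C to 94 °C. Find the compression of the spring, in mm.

The unrestrained thermal change is αΔT L = 12.8×10⁻⁶ × 66 × 1825 = 1.542 mm.
Let P be the compressive force at the spring. The link shortens elastically by PL/(AE) and the spring compresses by P/k; together these equal δ_free.
P [ L/(AE) + 1/k ] = δ_free → P [ 1825/(1375×206×10³) + 1/(560×10³) ] = 1.542.
P = 1.542 / 8.229×10⁻⁶ = 187400 N.
Spring compression = P/k = 187400/(560×10³) = 0.3346 mm.

δ ≈ 0.335 mm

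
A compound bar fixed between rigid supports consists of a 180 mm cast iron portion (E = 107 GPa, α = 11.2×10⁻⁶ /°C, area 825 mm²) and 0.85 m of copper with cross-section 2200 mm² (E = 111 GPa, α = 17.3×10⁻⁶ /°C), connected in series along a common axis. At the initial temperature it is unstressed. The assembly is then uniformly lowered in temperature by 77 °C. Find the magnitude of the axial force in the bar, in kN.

Free thermal contraction of the whole bar: Σ αᵢΔT Lᵢ = 11.2×10⁻⁶×77×180 + 17.3×10⁻⁶×77×850 = 1.288 mm.
The rigid supports impose zero overall length change; the single axial force P common to all segments must satisfy P Σ Lᵢ/(AᵢEᵢ) = δ_free.
Σ Lᵢ/(AᵢEᵢ) = 180/(825×107×10³) + 850/(2200×111×10³) = 5.52×10⁻⁶ mm/N.
So P = 1.288 / 5.52×10⁻⁶ = 233.3 kN, tensile.

P ≈ 233 kN (tensile)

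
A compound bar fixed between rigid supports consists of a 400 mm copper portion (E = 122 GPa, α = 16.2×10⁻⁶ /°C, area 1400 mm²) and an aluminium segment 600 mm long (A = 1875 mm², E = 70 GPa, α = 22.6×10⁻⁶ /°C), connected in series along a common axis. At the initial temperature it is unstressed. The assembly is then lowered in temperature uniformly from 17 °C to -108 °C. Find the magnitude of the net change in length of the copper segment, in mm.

With the walls removed the bar would change length by δ_free = Σ αᵢΔT Lᵢ = 16.2×10⁻⁶×125×400 + 22.6×10⁻⁶×125×600 = 2.505 mm.
Since the ends are fixed, an axial force P builds up, equal in every segment, with P · Σ Lᵢ/(AᵢEᵢ) = δ_free.
Σ Lᵢ/(AᵢEᵢ) = 400/(1400×122×10³) + 600/(1875×70×10³) = 6.913×10⁻⁶ mm/N.
Hence P = δ_free / Σ(L/AE) = 2.505/6.913×10⁻⁶ = 362.3 kN (tensile).
For the copper segment, free thermal change = 16.2×10⁻⁶×125×400 = 0.81 mm and elastic change from P = 362300×400/(1400×122×10³) = 0.8486 mm; these oppose, so the net change is 0.0386 mm (segment lengthens).

|ΔL| ≈ 0.0386 mm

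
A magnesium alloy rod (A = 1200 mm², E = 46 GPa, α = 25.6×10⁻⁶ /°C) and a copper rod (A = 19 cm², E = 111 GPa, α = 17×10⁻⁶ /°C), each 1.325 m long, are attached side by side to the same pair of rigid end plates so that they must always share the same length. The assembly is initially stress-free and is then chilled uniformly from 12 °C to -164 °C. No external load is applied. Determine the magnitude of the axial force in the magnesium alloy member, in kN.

P ≈ 66.2 kN (tensile in the magnesium alloy)

Both members must finish at the same length. With the larger α, the magnesium alloy tends to over-contract; the plates restrain it, putting the magnesium alloy in tension and the copper in compression. With no external load the two internal forces are equal and opposite, magnitude P.
Compatibility of the two members (thermal + elastic change equal): (α₁ − α₂)ΔT = P·[1/(A₁E₁) + 1/(A₂E₂)].
|α₁ − α₂|·ΔT = 8.6×10⁻⁶ × 176 = 0.001514.
1/(A₁E₁) + 1/(A₂E₂) = 1/(1200×46×10³) + 1/(1900×111×10³) = 2.286×10⁻⁸ N⁻¹.
P = 0.001514 / 2.286×10⁻⁸ = 66220 N = 66.22 kN.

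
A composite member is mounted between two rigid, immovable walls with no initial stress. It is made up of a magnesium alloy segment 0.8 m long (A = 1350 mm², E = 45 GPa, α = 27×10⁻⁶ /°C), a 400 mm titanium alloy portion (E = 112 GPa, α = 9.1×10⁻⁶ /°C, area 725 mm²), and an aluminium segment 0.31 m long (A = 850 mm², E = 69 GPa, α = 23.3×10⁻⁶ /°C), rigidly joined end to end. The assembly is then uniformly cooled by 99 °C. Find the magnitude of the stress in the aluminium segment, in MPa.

σ ≈ 162 MPa (tensile)

With the walls removed the bar would change length by δ_free = Σ αᵢΔT Lᵢ = 27×10⁻⁶×99×800 + 9.1×10⁻⁶×99×400 + 23.3×10⁻⁶×99×310 = 3.214 mm.
Since the ends are fixed, an axial force P builds up, equal in every segment, with P · Σ Lᵢ/(AᵢEᵢ) = δ_free.
The series flexibility is Σ Lᵢ/(AᵢEᵢ) = 800/(1350×45×10³) + 400/(725×112×10³) + 310/(850×69×10³) = 2.338×10⁻⁵ mm/N.
So P = 3.214 / 2.338×10⁻⁵ = 137.5 kN, tensile.
σ_{aluminium} = P / A = 137500 / 850 = 161.7 MPa.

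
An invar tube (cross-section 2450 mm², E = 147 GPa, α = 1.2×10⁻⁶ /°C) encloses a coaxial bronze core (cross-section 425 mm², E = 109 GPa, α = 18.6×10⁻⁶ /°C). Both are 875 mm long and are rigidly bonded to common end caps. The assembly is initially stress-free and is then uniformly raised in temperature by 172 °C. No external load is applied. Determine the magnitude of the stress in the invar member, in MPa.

The bronze has the larger α, so on heating it would change length more than the invar if both were free. The rigid plates force a common final length, so the bronze is put into compression and the invar into tension, with equal and opposite forces P (no external load).
Equating the net (thermal + elastic) strains gives |α₁ − α₂|·ΔT = P·[1/(A₁E₁) + 1/(A₂E₂)].
|α₁ − α₂|·ΔT = 17.4×10⁻⁶ × 172 = 0.002993.
1/(A₁E₁) + 1/(A₂E₂) = 1/(2450×147×10³) + 1/(425×109×10³) = 2.436×10⁻⁸ N⁻¹.
P = 0.002993 / 2.436×10⁻⁸ = 122800 N = 122.8 kN.
σ_{invar} = P/A₁ = 122800/2450 = 50.14 MPa, tensile.

σ ≈ 50.1 MPa (tensile)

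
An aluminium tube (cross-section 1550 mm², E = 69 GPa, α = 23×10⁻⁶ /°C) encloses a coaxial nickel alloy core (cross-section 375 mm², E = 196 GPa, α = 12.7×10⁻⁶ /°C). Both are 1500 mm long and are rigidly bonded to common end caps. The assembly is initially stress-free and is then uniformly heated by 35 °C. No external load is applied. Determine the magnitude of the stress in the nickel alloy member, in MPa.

Both members must finish at the same length. With the larger α, the aluminium tends to over-expand; the plates restrain it, putting the aluminium in compression and the nickel alloy in tension. With no external load the two internal forces are equal and opposite, magnitude P.
Equating the net (thermal + elastic) strains gives |α₁ − α₂|·ΔT = P·[1/(A₁E₁) + 1/(A₂E₂)].
|α₁ − α₂|·ΔT = 10.3×10⁻⁶ × 35 = 0.0003605.
1/(A₁E₁) + 1/(A₂E₂) = 1/(1550×69×10³) + 1/(375×196×10³) = 2.296×10⁻⁸ N⁻¹.
P = 0.0003605 / 2.296×10⁻⁸ = 15700 N = 15.7 kN.
σ_{nickel alloy} = P/A₂ = 15700/375 = 41.88 MPa, tensile.

σ ≈ 41.9 MPa (tensile)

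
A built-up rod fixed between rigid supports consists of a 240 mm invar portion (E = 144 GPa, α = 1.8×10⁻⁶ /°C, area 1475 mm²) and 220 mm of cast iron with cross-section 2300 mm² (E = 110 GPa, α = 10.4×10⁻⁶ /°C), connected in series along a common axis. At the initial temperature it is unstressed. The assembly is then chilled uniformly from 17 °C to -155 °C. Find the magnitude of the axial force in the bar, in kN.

With the walls removed the bar would change length by δ_free = Σ αᵢΔT Lᵢ = 1.8×10⁻⁶×172×240 + 10.4×10⁻⁶×172×220 = 0.4678 mm.
Since the ends are fixed, an axial force P builds up, equal in every segment, with P · Σ Lᵢ/(AᵢEᵢ) = δ_free.
Σ Lᵢ/(AᵢEᵢ) = 240/(1475×144×10³) + 220/(2300×110×10³) = 2×10⁻⁶ mm/N.
Hence P = δ_free / Σ(L/AE) = 0.4678/2×10⁻⁶ = 234 kN (tensile).

P ≈ 234 kN (tensile)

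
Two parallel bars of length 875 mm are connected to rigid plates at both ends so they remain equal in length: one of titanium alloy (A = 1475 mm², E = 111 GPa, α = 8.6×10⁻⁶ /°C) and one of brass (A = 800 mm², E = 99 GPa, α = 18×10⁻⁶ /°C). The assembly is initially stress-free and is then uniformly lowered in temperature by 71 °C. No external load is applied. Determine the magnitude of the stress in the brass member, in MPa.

σ ≈ 44.5 MPa (tensile)

Equilibrium of a rigid end plate with no external load gives equal and opposite internal forces ±P in the two members. Since α_{brass} > α_{titanium alloy}, cooling drives the brass into tension and the titanium alloy into compression.
Setting the final lengths equal and cancelling L: (α₁ − α₂)ΔT = P/(A₁E₁) + P/(A₂E₂).
|α₁ − α₂|·ΔT = 9.4×10⁻⁶ × 71 = 0.0006674.
1/(A₁E₁) + 1/(A₂E₂) = 1/(1475×111×10³) + 1/(800×99×10³) = 1.873×10⁻⁸ N⁻¹.
P = 0.0006674 / 1.873×10⁻⁸ = 35620 N = 35.62 kN.
σ_{brass} = P/A₂ = 35620/800 = 44.53 MPa, tensile.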